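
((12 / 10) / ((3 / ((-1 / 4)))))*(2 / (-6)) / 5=1 / 150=0.01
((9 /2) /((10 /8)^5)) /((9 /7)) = 3584 /3125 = 1.15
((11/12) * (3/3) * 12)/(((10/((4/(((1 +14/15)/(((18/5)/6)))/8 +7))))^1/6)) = 9504/2665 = 3.57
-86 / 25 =-3.44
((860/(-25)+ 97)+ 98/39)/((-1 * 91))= -12697/17745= -0.72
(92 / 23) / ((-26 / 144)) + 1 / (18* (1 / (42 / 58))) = -50021 / 2262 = -22.11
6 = 6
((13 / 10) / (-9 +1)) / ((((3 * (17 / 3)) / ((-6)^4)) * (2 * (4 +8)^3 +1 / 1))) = -1053 / 293845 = -0.00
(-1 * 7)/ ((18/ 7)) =-49/ 18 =-2.72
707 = 707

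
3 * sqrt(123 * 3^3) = 27 * sqrt(41) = 172.88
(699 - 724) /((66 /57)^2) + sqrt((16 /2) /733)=-9025 /484 + 2 * sqrt(1466) /733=-18.54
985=985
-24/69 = -8/23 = -0.35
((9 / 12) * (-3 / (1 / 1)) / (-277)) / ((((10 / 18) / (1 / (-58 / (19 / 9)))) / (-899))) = 5301 / 11080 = 0.48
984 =984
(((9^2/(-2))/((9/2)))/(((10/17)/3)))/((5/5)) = -459/10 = -45.90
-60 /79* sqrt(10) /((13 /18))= -1080* sqrt(10) /1027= -3.33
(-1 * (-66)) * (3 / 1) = 198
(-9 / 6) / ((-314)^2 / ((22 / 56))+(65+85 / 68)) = -22 / 3681889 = -0.00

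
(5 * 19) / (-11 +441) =19 / 86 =0.22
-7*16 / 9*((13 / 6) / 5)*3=-728 / 45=-16.18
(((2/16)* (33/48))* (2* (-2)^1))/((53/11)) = -121/1696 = -0.07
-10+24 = 14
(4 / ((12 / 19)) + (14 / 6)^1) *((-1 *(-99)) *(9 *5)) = 38610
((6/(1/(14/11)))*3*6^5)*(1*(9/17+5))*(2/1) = 368395776/187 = 1970030.89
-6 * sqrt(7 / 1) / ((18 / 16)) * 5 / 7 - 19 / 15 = -80 * sqrt(7) / 21 - 19 / 15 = -11.35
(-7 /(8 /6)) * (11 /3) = -77 /4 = -19.25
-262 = -262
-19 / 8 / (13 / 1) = -19 / 104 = -0.18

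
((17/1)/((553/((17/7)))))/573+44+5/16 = 1572625471/35489328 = 44.31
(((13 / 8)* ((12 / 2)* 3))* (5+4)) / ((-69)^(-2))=5013333 / 4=1253333.25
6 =6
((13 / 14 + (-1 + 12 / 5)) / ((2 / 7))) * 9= 1467 / 20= 73.35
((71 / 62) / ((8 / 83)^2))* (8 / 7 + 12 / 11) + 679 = 72896853 / 76384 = 954.35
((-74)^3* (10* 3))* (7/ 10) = -8509704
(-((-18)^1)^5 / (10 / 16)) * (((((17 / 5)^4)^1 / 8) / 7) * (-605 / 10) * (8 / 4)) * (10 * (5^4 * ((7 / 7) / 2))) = -19096051680288 / 7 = -2728007382898.29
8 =8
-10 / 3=-3.33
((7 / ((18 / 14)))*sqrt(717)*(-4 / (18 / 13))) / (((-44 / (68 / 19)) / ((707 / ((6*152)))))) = 7656103*sqrt(717) / 7719624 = 26.56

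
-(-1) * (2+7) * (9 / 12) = 27 / 4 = 6.75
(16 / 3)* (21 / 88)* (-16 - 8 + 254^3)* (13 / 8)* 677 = 252389093320 / 11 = 22944463029.09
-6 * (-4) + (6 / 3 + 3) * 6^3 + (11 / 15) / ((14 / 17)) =232027 / 210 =1104.89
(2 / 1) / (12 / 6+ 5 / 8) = 16 / 21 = 0.76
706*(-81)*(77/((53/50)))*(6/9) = -146777400/53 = -2769384.91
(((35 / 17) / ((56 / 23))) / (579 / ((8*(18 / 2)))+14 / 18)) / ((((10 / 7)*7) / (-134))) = -13869 / 10795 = -1.28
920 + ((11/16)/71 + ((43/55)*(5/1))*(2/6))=34538171/37488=921.31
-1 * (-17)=17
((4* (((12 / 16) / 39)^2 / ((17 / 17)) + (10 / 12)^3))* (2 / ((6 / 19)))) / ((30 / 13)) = 803263 / 126360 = 6.36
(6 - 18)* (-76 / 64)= 14.25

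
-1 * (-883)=883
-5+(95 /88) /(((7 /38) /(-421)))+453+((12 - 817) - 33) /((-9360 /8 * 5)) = -1818989873 /900900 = -2019.08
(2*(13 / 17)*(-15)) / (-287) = 0.08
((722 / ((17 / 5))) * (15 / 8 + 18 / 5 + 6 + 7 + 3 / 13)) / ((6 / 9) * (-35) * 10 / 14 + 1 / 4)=-10534341 / 43537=-241.96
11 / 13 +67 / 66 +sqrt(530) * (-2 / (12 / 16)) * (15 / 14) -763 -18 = -668501 / 858 -20 * sqrt(530) / 7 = -844.92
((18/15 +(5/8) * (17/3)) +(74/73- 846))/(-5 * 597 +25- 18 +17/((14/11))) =51523801/181791900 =0.28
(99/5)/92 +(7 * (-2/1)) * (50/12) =-80203/1380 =-58.12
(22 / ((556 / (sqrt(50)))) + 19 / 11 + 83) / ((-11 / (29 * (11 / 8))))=-6757 / 22 - 1595 * sqrt(2) / 2224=-308.15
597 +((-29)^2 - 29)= 1409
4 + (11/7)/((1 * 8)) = 235/56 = 4.20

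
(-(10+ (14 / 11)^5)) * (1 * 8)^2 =-137493376 / 161051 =-853.73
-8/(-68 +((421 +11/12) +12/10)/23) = 11040/68453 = 0.16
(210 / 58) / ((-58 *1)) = -105 / 1682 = -0.06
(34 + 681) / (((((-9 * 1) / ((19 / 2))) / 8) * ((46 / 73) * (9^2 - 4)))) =-180310 / 1449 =-124.44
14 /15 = 0.93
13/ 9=1.44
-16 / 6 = -8 / 3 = -2.67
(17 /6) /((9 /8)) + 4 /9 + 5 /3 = 125 /27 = 4.63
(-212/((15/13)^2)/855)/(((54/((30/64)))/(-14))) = 62699/2770200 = 0.02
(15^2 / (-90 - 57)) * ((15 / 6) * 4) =-750 / 49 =-15.31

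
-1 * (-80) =80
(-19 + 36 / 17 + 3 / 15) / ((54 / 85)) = -709 / 27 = -26.26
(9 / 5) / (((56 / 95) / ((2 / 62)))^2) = 16245 / 3013696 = 0.01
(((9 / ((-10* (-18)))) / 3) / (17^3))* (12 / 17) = 1 / 417605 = 0.00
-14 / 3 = -4.67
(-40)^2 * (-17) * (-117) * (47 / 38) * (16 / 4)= 299145600 / 19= 15744505.26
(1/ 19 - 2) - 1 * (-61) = 1122/ 19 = 59.05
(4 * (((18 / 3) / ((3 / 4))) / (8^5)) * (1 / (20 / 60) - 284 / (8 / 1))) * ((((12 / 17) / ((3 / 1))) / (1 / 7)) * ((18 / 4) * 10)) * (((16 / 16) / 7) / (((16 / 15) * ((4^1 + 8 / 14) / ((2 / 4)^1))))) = -307125 / 8912896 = -0.03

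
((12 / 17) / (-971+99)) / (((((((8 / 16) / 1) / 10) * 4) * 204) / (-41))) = 205 / 252008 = 0.00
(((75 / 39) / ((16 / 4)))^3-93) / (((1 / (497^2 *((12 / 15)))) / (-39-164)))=3726168649.74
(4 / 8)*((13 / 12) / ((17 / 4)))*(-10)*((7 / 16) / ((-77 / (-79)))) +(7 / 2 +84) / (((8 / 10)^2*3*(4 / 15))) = 12230795 / 71808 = 170.33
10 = 10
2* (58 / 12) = 29 / 3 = 9.67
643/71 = 9.06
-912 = -912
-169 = -169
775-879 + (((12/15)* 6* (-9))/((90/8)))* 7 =-3272/25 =-130.88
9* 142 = 1278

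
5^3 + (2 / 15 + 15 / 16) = 30257 / 240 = 126.07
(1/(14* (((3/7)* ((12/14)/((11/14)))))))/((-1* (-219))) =11/15768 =0.00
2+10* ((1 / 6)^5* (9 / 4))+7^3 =596165 / 1728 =345.00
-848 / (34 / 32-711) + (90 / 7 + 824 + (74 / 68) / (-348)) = 788434186355 / 940797816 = 838.05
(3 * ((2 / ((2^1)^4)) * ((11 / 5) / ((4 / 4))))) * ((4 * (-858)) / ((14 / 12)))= -84942 / 35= -2426.91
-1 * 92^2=-8464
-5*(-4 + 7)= -15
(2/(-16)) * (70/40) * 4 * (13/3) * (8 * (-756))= 22932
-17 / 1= -17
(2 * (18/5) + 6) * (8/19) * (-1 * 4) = -2112/95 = -22.23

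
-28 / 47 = -0.60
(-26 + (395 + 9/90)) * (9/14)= 33219/140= 237.28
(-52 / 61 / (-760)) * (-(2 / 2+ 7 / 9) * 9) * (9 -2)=-0.13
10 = 10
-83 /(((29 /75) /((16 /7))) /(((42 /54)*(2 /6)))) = -33200 /261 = -127.20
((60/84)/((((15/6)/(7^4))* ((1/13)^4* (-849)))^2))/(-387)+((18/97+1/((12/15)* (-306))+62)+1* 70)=-35446547031663365059/18399541142520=-1926490.82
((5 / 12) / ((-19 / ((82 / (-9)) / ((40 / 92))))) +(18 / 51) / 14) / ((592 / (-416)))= -1538849 / 4517478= -0.34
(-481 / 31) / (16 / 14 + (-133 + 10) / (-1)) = -3367 / 26939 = -0.12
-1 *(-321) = 321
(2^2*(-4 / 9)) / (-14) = 8 / 63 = 0.13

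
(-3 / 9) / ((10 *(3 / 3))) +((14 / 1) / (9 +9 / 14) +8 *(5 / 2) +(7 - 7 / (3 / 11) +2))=1283 / 270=4.75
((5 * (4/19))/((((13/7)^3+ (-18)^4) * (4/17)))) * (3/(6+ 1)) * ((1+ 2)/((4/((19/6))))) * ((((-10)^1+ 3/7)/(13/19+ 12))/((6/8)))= -151487/3471264226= -0.00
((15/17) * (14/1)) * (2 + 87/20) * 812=1082802/17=63694.24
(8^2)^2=4096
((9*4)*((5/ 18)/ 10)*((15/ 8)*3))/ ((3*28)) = 15/ 224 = 0.07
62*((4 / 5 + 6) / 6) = 1054 / 15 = 70.27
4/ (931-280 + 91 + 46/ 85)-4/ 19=-61501/ 299801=-0.21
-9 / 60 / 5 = -3 / 100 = -0.03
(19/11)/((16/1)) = 19/176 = 0.11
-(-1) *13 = 13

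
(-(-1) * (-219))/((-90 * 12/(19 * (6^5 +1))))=10786699/360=29963.05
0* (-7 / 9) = 0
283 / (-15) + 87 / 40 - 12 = -3443 / 120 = -28.69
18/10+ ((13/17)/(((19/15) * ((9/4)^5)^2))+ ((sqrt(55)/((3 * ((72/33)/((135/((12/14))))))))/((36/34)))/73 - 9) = -13514435551076/1877052269205+ 6545 * sqrt(55)/21024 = -4.89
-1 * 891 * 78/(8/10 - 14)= 5265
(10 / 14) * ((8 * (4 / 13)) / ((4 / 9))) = 360 / 91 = 3.96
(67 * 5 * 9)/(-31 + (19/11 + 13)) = -33165/179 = -185.28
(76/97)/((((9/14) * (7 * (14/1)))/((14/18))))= 0.01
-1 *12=-12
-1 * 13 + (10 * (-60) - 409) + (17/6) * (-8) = -3134/3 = -1044.67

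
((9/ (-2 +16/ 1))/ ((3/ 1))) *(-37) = -7.93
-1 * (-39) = 39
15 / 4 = 3.75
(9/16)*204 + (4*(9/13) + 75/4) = 3543/26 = 136.27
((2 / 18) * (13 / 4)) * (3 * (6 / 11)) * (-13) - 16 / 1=-521 / 22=-23.68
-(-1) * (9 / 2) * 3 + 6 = 39 / 2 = 19.50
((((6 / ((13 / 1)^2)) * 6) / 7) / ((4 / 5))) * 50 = 1.90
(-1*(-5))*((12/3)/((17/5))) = 100/17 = 5.88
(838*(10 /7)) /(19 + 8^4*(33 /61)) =511180 /954289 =0.54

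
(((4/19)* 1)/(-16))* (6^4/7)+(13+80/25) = 9153/665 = 13.76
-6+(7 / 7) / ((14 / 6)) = -39 / 7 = -5.57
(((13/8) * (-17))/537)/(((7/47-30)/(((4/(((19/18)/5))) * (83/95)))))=2586363/90660457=0.03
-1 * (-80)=80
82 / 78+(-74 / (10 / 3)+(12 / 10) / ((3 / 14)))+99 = 16273 / 195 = 83.45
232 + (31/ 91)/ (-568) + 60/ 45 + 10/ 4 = 36569167/ 155064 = 235.83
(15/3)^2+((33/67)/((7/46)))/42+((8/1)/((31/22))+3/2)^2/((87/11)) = 34684065209/1097927124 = 31.59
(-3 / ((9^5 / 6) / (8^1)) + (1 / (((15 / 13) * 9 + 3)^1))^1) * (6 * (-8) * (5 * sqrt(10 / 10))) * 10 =-173.46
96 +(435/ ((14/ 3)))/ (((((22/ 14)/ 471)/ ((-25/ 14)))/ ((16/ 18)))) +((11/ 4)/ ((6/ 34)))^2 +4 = -487922587/ 11088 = -44004.56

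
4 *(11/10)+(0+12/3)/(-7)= 134/35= 3.83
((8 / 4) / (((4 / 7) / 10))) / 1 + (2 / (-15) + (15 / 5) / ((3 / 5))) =598 / 15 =39.87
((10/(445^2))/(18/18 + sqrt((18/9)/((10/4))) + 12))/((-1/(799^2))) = -16598426/6661561 + 2553604 *sqrt(5)/33307805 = -2.32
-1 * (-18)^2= -324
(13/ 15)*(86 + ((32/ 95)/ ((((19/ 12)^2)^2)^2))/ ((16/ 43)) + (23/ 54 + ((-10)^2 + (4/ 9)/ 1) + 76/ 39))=213888843996472057/ 1306885176004950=163.66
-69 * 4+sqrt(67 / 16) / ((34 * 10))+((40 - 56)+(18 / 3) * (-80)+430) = -342+sqrt(67) / 1360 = -341.99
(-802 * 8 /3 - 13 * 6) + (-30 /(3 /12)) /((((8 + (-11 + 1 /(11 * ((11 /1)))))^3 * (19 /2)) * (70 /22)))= -5244208658372 /2365966659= -2216.52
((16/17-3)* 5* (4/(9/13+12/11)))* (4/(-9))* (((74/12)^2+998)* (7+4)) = 8213545340/70227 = 116957.09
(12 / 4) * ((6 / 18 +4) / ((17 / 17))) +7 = 20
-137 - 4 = -141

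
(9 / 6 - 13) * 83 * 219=-418071 / 2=-209035.50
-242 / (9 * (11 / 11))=-242 / 9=-26.89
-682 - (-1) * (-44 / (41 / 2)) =-28050 / 41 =-684.15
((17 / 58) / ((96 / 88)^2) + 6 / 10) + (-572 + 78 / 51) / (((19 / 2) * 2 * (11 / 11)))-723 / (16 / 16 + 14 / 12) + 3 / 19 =-63601792741 / 175350240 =-362.71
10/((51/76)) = 760/51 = 14.90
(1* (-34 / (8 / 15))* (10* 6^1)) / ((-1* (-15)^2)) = 17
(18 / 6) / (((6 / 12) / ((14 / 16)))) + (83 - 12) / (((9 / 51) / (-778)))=-3756121 / 12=-313010.08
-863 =-863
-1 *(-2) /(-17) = -2 /17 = -0.12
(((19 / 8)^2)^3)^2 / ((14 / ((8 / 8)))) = 2213314919066161 / 962072674304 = 2300.57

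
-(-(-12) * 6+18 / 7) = -522 / 7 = -74.57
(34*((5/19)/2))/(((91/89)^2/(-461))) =-310384385/157339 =-1972.71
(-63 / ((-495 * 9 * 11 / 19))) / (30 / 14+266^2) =931 / 2696946615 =0.00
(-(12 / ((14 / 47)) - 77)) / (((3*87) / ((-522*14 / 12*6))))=-514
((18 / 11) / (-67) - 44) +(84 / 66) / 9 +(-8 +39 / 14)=-4559273 / 92862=-49.10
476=476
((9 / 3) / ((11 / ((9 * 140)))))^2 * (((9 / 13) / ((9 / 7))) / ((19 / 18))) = 1800338400 / 29887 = 60238.18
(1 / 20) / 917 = 1 / 18340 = 0.00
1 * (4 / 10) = 2 / 5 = 0.40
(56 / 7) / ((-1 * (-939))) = 8 / 939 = 0.01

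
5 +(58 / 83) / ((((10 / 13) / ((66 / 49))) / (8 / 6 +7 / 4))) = 356789 / 40670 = 8.77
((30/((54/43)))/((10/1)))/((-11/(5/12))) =-215/2376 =-0.09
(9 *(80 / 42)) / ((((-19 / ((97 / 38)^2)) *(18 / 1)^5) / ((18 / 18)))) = -0.00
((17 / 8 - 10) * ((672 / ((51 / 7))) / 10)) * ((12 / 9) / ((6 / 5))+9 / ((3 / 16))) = -17836 / 5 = -3567.20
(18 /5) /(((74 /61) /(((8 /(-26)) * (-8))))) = 17568 /2405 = 7.30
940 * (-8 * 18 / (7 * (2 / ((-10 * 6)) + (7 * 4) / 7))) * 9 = -36547200 / 833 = -43874.19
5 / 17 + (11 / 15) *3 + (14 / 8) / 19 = 16707 / 6460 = 2.59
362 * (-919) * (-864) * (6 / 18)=95811264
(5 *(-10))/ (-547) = 50/ 547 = 0.09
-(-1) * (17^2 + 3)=292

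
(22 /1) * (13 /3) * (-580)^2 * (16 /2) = 769683200 /3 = 256561066.67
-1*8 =-8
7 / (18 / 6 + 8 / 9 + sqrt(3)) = 2205 / 982 - 567 * sqrt(3) / 982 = 1.25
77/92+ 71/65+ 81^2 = 39246317/5980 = 6562.93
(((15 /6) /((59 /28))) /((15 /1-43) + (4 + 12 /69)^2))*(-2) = 0.22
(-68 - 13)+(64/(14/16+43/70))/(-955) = -6454991/79647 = -81.04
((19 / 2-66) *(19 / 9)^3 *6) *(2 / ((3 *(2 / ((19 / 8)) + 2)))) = -748.17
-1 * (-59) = 59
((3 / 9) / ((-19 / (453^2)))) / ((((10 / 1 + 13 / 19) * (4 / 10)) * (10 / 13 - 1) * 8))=1482065 / 3248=456.30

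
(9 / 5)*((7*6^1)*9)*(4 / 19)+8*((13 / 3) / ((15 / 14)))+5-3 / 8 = 1232723 / 6840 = 180.22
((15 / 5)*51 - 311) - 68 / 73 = -11602 / 73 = -158.93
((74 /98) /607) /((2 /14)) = 37 /4249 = 0.01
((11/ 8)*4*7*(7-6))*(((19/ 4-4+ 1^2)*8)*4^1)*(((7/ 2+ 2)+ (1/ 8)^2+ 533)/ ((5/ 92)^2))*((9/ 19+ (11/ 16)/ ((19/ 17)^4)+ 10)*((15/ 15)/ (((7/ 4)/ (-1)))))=-6389762320744803/ 2606420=-2451547456.18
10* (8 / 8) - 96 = -86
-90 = -90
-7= -7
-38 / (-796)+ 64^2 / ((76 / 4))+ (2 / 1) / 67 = 109263247 / 506654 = 215.66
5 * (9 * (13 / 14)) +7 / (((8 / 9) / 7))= 5427 / 56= 96.91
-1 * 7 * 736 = -5152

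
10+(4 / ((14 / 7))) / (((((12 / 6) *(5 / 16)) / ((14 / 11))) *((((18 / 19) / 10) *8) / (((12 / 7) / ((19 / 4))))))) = 394 / 33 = 11.94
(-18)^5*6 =-11337408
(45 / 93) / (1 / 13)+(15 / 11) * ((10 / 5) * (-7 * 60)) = -388455 / 341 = -1139.16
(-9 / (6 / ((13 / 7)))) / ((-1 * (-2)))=-39 / 28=-1.39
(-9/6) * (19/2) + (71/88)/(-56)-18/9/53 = -14.30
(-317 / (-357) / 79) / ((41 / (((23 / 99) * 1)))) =7291 / 114475977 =0.00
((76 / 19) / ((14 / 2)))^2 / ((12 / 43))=172 / 147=1.17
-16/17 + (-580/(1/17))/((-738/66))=1841852/2091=880.85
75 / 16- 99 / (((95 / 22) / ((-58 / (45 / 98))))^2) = -2751960108629 / 32490000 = -84701.76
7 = 7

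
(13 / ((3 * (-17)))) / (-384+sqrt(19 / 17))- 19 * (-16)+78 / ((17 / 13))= 363.65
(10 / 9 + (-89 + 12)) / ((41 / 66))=-15026 / 123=-122.16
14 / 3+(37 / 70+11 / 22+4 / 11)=6998 / 1155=6.06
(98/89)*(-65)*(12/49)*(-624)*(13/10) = 1265472/89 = 14218.79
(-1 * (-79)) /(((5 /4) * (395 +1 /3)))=474 /2965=0.16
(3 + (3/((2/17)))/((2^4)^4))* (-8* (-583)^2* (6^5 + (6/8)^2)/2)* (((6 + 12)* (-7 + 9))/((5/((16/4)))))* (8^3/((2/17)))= -508924889057523015/128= -3975975695761898.55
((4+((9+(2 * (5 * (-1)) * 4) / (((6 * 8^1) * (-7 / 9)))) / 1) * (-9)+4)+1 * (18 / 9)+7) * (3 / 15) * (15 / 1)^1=-3093 / 14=-220.93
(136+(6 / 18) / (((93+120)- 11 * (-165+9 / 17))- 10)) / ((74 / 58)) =404737717 / 3796977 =106.59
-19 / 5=-3.80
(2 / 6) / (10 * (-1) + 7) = -0.11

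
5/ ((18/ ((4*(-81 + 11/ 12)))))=-88.98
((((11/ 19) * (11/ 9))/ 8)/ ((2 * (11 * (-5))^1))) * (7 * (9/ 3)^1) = -77/ 4560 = -0.02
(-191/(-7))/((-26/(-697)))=133127/182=731.47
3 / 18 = 1 / 6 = 0.17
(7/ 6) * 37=259/ 6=43.17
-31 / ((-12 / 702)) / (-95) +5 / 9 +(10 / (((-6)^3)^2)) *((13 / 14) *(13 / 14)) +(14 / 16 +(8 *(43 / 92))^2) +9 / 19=-736205319917 / 229780333440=-3.20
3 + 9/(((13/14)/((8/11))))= 1437/143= 10.05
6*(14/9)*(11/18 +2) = 658/27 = 24.37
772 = 772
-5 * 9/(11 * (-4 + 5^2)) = -15/77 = -0.19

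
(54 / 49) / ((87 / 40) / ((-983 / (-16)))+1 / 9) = 2388690 / 317569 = 7.52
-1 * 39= -39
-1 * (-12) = 12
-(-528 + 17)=511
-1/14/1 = -1/14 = -0.07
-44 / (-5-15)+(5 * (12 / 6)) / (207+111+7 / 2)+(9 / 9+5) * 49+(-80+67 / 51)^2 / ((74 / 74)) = 54252051518 / 8362215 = 6487.76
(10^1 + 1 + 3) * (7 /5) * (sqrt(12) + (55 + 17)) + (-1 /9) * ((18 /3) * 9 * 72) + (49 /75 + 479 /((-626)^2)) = 196 * sqrt(3) /5 + 28798611289 /29390700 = 1047.75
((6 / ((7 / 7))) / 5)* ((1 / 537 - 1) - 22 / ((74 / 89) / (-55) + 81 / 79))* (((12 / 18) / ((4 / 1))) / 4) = -2388960367 / 2097785130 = -1.14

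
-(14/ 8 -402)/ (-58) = -1601/ 232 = -6.90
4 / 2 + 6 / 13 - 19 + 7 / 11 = -2274 / 143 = -15.90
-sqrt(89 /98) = -sqrt(178) /14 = -0.95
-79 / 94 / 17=-79 / 1598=-0.05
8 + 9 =17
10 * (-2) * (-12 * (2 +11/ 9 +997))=720160/ 3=240053.33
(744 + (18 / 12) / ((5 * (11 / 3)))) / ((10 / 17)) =1391433 / 1100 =1264.94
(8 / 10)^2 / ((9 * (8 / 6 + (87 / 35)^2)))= 784 / 82821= 0.01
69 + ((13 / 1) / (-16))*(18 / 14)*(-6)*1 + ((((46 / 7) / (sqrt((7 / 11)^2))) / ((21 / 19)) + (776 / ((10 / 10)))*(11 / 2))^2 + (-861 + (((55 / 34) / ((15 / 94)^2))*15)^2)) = 47009474831279713 / 2448040392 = 19202899.99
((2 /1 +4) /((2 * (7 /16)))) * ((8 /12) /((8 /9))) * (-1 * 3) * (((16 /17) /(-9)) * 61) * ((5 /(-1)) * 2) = -117120 /119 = -984.20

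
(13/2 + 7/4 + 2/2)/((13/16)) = 148/13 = 11.38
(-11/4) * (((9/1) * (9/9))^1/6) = -33/8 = -4.12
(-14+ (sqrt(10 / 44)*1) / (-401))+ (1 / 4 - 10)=-95 / 4 - sqrt(110) / 8822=-23.75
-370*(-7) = 2590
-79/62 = -1.27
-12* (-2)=24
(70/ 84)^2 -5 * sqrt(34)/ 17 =25/ 36 -5 * sqrt(34)/ 17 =-1.02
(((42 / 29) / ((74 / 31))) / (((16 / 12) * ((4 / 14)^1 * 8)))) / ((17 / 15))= 205065 / 1167424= 0.18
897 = 897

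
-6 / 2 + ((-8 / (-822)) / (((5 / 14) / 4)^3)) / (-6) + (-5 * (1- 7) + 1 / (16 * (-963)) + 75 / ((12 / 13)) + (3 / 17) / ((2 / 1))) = 158581763749 / 1495218000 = 106.06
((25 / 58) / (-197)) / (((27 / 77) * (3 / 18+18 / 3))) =-1925 / 1902429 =-0.00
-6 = -6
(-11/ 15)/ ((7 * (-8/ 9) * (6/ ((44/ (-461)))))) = -121/ 64540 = -0.00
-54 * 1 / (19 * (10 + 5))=-0.19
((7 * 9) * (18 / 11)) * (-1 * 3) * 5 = -17010 / 11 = -1546.36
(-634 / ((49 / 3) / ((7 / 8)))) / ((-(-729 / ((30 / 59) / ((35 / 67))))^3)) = -190683742 / 2358553657992651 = -0.00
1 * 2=2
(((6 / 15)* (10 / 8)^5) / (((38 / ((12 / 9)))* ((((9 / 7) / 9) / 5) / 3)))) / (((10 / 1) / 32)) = 4375 / 304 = 14.39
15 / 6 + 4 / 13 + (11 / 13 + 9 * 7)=1733 / 26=66.65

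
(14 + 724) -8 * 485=-3142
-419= -419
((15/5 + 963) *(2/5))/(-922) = -0.42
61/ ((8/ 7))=427/ 8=53.38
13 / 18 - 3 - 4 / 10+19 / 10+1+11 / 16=131 / 144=0.91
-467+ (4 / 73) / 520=-467.00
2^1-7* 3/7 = -1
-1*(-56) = 56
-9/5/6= -0.30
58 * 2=116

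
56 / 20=14 / 5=2.80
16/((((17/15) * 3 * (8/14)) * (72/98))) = 1715/153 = 11.21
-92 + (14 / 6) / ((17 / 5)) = -4657 / 51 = -91.31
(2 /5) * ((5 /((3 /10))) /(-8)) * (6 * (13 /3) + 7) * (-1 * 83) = 2282.50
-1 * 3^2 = -9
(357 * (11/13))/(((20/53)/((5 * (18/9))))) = 208131/26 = 8005.04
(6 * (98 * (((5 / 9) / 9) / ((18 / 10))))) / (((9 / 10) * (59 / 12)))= 196000 / 43011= 4.56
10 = 10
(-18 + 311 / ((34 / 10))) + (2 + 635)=12078 / 17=710.47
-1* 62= -62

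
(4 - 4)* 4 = 0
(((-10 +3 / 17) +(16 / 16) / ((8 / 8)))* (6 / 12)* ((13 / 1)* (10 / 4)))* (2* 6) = -29250 / 17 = -1720.59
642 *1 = 642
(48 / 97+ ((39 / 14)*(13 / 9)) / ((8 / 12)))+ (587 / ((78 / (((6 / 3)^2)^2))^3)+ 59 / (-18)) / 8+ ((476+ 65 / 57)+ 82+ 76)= 7859607169163 / 12244390704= 641.89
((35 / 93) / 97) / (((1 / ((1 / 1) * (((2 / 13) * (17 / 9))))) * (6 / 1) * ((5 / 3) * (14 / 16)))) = 136 / 1055457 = 0.00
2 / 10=1 / 5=0.20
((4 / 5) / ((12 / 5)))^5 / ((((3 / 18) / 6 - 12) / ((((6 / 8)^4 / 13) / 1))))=-3 / 358592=-0.00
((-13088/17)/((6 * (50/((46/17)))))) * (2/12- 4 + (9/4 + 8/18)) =7.91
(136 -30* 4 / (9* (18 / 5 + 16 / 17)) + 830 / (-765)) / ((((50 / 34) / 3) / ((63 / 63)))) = 3897206 / 14475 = 269.24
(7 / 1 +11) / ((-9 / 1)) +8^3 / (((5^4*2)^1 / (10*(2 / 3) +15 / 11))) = 5318 / 4125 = 1.29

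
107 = 107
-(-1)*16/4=4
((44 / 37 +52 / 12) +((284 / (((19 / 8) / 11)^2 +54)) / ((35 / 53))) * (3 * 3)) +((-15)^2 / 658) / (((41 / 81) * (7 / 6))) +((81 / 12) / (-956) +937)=1014.71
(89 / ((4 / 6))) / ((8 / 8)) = 267 / 2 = 133.50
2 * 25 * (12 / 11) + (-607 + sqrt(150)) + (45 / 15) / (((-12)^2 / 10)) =-145793 / 264 + 5 * sqrt(6) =-540.00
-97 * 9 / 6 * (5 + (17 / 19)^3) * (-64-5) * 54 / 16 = 2656993833 / 13718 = 193686.68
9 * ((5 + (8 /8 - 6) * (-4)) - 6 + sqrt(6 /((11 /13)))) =194.97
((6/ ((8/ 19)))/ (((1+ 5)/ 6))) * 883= 12582.75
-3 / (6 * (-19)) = 1 / 38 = 0.03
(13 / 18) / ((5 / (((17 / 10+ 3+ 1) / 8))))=247 / 2400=0.10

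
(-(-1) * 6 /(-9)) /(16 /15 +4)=-0.13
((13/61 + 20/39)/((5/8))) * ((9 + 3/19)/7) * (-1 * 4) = -3205312/527345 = -6.08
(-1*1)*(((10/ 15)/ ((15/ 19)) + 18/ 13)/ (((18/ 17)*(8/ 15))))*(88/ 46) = -60962/ 8073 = -7.55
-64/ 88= -8/ 11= -0.73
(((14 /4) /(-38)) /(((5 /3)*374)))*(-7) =147 /142120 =0.00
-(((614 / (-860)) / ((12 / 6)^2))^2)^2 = -8882874001 / 8752130560000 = -0.00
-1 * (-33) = 33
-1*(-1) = 1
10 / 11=0.91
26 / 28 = 13 / 14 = 0.93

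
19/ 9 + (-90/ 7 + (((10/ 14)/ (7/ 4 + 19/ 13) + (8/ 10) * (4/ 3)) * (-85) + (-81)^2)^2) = 41620916.19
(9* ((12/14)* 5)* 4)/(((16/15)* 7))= 2025/98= 20.66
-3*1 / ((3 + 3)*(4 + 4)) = -1 / 16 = -0.06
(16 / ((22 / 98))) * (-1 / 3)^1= -23.76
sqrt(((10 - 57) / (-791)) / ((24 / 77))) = sqrt(350526) / 1356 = 0.44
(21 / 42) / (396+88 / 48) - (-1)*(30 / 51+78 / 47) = 4289449 / 1907213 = 2.25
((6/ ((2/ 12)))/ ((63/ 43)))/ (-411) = -172/ 2877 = -0.06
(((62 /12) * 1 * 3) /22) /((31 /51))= 1.16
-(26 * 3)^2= -6084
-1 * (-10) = 10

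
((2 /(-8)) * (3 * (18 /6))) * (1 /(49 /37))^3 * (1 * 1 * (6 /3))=-455877 /235298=-1.94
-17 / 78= -0.22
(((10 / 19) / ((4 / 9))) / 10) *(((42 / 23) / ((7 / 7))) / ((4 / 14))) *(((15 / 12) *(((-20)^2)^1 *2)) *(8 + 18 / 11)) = 35059500 / 4807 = 7293.43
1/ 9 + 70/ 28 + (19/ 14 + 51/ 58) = 17713/ 3654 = 4.85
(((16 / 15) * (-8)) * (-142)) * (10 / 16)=2272 / 3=757.33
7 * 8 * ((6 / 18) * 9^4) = 122472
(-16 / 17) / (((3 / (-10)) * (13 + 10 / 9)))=0.22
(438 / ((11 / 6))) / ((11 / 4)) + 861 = 114693 / 121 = 947.88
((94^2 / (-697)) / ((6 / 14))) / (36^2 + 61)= -0.02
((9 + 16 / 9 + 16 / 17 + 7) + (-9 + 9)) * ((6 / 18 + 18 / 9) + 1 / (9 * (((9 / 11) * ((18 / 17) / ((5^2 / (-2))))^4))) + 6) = 49534.16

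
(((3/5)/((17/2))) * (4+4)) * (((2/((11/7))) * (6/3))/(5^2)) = 1344/23375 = 0.06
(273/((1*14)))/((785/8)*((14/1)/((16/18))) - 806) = 624/23663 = 0.03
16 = 16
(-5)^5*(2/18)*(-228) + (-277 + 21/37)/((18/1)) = 26357386/333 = 79151.31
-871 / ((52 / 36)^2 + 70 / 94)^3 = -48058120879353 / 1252029430952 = -38.38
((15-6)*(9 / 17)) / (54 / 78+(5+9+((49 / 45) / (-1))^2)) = 2132325 / 7105796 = 0.30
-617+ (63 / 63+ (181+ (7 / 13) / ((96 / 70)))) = -271195 / 624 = -434.61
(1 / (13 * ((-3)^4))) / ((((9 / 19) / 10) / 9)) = 190 / 1053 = 0.18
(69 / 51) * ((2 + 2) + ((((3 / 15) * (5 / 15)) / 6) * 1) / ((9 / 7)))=4393 / 810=5.42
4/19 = 0.21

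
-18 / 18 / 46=-1 / 46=-0.02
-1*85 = -85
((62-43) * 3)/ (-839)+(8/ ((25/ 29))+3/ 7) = 1415486/ 146825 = 9.64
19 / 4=4.75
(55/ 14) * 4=110/ 7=15.71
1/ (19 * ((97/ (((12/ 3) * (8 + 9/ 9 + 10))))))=0.04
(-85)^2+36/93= 223987/31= 7225.39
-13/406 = -0.03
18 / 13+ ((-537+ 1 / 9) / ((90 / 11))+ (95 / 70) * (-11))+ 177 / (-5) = -8444491 / 73710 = -114.56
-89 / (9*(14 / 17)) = -1513 / 126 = -12.01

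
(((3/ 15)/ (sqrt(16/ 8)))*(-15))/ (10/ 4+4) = -3*sqrt(2)/ 13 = -0.33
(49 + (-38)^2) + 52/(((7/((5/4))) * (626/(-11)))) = 6541611/4382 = 1492.84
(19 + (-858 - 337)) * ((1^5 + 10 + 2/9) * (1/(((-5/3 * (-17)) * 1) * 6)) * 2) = -39592/255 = -155.26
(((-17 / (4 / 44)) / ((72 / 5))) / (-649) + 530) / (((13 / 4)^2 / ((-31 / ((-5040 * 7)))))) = 13959455 / 316599192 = 0.04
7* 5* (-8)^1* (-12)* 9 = 30240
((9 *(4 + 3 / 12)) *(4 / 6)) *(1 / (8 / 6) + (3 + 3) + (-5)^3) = -3015.38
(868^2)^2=567647723776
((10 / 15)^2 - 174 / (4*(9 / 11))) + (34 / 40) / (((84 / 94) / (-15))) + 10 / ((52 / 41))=-387259 / 6552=-59.11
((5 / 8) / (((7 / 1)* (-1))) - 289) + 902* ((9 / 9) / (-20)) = -93573 / 280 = -334.19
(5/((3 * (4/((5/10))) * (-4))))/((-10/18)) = 3/32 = 0.09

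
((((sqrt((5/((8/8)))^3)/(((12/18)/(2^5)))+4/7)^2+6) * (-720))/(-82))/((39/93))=6043143.10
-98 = -98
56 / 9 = 6.22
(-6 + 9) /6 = 1 /2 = 0.50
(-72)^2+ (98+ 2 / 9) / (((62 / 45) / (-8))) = 143024 / 31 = 4613.68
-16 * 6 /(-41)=96 /41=2.34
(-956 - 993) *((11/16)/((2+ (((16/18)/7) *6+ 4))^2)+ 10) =-6297396359/322624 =-19519.31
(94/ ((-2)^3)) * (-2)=47/ 2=23.50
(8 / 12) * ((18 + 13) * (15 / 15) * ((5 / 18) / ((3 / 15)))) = 775 / 27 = 28.70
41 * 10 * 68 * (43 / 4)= 299710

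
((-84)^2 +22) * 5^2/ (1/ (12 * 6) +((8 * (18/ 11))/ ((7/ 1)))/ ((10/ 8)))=4905054000/ 41857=117185.99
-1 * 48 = -48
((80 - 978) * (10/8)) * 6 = -6735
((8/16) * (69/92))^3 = 27/512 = 0.05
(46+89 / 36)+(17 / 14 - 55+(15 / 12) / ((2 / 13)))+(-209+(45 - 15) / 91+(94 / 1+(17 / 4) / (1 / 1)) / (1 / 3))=582415 / 6552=88.89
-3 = -3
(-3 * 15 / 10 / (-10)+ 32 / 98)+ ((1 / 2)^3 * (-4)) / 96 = 36283 / 47040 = 0.77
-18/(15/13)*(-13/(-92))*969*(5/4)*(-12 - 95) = 52567281/184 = 285691.74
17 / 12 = 1.42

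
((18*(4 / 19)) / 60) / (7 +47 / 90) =108 / 12863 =0.01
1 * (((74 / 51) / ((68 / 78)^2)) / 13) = 1443 / 9826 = 0.15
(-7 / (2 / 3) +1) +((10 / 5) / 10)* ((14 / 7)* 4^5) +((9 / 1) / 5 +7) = 408.90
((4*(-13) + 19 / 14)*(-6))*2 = 4254 / 7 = 607.71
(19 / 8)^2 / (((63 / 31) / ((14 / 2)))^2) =346921 / 5184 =66.92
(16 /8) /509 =2 /509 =0.00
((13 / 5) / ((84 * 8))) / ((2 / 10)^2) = 65 / 672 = 0.10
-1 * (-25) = 25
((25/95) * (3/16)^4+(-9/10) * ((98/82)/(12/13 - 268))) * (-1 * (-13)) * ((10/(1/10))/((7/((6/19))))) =6716327085/26311204864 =0.26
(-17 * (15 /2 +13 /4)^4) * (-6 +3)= 174358851 /256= 681089.26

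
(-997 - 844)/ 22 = -1841/ 22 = -83.68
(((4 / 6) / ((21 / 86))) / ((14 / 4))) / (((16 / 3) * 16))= 43 / 4704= 0.01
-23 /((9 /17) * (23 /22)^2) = -8228 /207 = -39.75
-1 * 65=-65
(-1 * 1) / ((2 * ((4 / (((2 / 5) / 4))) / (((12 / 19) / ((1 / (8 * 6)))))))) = -36 / 95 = -0.38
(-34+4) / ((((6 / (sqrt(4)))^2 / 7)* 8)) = -35 / 12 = -2.92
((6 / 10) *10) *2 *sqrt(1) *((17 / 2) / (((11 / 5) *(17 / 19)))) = 570 / 11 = 51.82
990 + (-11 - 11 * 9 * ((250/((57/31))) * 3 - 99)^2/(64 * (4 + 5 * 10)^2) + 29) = 7166684797/7485696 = 957.38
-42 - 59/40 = -43.48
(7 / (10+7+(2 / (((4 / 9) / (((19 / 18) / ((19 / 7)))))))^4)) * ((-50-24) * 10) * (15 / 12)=-1657600 / 6753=-245.46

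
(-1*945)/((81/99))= -1155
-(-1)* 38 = 38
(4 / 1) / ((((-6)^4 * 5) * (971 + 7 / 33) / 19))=209 / 17307000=0.00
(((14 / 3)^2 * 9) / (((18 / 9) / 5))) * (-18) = -8820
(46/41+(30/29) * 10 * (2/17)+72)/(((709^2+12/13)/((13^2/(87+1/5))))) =1650621479/5759090264282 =0.00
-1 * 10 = -10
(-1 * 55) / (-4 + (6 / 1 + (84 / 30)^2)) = -1375 / 246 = -5.59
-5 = -5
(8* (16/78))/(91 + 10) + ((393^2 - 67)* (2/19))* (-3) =-3648662972/74841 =-48752.19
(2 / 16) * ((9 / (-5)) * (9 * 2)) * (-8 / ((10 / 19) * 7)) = 1539 / 175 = 8.79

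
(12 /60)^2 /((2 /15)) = 3 /10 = 0.30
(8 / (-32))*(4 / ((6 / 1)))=-1 / 6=-0.17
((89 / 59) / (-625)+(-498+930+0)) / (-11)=-15929911 / 405625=-39.27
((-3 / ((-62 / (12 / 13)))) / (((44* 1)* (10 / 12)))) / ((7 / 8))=0.00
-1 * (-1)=1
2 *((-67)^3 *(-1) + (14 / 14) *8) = 601542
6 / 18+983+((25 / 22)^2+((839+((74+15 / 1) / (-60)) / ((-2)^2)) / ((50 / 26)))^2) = 832678330753009 / 4356000000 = 191156.64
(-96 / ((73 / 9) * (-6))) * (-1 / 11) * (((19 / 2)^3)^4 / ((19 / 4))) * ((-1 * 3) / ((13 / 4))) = 18831048174.23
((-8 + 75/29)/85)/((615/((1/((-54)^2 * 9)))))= -157/39785247900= -0.00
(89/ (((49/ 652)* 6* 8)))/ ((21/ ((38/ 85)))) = 275633/ 524790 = 0.53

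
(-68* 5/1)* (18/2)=-3060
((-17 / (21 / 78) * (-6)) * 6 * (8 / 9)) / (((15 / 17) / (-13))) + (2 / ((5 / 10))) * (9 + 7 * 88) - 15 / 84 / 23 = -37632269 / 1380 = -27269.76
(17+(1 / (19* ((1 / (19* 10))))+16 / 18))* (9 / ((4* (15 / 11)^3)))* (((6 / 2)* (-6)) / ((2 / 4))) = -334081 / 375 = -890.88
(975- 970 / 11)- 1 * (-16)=9931 / 11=902.82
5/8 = 0.62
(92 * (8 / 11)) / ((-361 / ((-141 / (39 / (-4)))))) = -138368 / 51623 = -2.68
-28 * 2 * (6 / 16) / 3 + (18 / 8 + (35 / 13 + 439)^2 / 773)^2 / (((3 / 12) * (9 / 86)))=84587585828876701 / 34132051538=2478244.99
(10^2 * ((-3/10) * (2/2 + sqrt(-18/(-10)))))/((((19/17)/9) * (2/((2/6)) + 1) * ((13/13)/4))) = -11016 * sqrt(5)/133 - 18360/133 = -323.25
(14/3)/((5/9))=42/5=8.40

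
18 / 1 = 18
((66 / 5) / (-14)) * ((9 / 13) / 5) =-0.13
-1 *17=-17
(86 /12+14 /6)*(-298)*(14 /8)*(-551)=10919167 /4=2729791.75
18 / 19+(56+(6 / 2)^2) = 1253 / 19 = 65.95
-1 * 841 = -841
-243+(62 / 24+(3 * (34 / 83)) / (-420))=-8381027 / 34860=-240.42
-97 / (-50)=97 / 50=1.94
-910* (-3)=2730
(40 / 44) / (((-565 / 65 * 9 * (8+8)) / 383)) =-24895 / 89496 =-0.28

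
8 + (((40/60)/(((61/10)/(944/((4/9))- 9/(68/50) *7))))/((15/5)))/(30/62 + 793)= 103249099/12754063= 8.10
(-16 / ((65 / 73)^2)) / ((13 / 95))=-1620016 / 10985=-147.48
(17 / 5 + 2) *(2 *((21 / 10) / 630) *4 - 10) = -6732 / 125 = -53.86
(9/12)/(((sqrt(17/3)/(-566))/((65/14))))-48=-875.94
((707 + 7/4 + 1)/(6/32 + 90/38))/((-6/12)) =-431528/777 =-555.38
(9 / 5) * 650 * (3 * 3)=10530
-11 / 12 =-0.92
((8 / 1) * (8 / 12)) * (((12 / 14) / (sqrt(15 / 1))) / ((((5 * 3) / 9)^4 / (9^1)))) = 7776 * sqrt(15) / 21875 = 1.38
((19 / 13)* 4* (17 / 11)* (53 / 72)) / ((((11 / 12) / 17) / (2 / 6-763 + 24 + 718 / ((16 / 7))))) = -2965233347 / 56628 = -52363.38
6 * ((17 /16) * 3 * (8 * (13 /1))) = 1989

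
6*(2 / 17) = 12 / 17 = 0.71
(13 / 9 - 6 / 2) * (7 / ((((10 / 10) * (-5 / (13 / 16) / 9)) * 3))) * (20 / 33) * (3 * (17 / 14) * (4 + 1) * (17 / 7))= 18785 / 132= 142.31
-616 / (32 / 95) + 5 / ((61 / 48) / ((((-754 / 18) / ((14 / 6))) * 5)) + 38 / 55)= -1635721285 / 898076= -1821.36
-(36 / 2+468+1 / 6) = -2917 / 6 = -486.17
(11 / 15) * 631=6941 / 15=462.73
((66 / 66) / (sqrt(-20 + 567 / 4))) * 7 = 14 * sqrt(487) / 487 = 0.63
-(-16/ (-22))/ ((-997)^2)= -8/ 10934099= -0.00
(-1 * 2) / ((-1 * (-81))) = -2 / 81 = -0.02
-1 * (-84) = 84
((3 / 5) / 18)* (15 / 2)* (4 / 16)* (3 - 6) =-3 / 16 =-0.19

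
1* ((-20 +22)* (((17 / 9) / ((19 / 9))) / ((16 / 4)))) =17 / 38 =0.45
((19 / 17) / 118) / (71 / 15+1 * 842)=285 / 25478206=0.00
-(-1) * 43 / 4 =43 / 4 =10.75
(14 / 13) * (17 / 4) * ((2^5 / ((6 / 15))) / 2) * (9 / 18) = 1190 / 13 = 91.54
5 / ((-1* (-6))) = 5 / 6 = 0.83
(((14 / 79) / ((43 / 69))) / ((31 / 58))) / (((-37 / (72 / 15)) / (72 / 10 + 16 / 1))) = -155981952 / 97408975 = -1.60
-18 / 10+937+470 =7026 / 5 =1405.20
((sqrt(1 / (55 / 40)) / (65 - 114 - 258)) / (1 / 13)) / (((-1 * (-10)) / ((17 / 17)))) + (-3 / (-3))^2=1 - 13 * sqrt(22) / 16885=1.00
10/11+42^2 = 1764.91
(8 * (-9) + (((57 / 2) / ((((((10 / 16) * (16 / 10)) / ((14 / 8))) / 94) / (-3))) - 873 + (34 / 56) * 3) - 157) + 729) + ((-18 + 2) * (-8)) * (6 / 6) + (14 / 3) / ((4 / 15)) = -100033 / 7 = -14290.43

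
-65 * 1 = -65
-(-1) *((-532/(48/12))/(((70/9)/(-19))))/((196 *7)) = 0.24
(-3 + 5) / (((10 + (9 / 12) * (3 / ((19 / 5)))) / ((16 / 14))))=1216 / 5635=0.22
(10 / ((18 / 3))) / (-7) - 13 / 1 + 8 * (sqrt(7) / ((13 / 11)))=-278 / 21 + 88 * sqrt(7) / 13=4.67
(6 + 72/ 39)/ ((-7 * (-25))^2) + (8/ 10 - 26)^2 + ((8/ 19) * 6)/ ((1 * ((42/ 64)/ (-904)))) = -21520797362/ 7564375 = -2845.02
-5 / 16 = -0.31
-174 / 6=-29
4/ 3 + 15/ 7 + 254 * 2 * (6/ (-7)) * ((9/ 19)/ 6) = -12329/ 399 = -30.90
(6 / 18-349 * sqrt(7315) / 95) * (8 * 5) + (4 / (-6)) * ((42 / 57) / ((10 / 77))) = 2722 / 285-2792 * sqrt(7315) / 19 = -12558.53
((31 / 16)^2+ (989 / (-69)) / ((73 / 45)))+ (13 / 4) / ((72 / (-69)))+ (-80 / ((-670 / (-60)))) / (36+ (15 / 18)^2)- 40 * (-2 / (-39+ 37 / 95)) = -47611105955963 / 4550205762816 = -10.46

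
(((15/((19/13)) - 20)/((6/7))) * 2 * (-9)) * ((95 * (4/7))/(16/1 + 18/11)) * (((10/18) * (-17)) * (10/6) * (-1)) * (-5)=-43243750/873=-49534.65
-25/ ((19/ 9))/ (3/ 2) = -150/ 19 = -7.89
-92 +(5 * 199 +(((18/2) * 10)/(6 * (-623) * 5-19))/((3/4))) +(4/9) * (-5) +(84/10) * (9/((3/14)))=1055387999/841905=1253.57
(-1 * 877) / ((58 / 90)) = -39465 / 29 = -1360.86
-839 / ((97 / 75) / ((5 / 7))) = -314625 / 679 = -463.37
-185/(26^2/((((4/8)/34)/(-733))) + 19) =37/6738905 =0.00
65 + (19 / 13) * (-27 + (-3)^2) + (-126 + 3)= -1096 / 13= -84.31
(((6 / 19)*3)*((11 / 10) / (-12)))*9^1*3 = -891 / 380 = -2.34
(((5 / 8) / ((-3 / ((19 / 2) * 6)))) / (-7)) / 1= 95 / 56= 1.70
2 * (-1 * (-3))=6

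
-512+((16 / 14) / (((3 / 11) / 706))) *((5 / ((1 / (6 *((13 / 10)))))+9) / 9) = 961792 / 63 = 15266.54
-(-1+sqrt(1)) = 0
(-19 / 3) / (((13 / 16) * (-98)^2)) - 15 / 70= -40283 / 187278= -0.22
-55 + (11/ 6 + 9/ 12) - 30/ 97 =-61373/ 1164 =-52.73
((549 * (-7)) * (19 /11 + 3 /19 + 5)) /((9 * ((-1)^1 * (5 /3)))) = 1843359 /1045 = 1763.98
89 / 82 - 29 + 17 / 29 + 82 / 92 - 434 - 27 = -13329943 / 27347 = -487.44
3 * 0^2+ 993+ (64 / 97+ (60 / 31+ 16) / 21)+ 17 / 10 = 629079169 / 631470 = 996.21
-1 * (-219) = 219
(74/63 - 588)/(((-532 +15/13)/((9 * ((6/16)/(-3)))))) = -240305/193228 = -1.24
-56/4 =-14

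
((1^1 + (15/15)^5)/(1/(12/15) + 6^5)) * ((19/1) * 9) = 1368/31109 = 0.04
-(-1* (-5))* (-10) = 50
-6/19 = -0.32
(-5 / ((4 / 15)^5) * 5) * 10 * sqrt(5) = -94921875 * sqrt(5) / 512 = -414554.23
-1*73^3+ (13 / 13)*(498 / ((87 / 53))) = -11272695 / 29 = -388713.62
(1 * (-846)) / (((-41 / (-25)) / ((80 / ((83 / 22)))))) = -37224000 / 3403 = -10938.58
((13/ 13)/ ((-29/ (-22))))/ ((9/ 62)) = 1364/ 261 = 5.23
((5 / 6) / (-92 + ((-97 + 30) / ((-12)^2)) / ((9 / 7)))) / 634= -540 / 37945217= -0.00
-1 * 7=-7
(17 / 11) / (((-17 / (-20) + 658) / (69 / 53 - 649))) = -11671520 / 7682191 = -1.52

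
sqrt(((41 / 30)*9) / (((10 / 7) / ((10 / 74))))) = sqrt(159285) / 370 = 1.08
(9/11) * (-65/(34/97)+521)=102681/374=274.55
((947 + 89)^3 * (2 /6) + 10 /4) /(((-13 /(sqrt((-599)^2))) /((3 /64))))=-1332097726873 /1664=-800539499.32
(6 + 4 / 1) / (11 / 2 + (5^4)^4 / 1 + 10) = 20 / 305175781281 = 0.00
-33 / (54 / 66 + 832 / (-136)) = 6171 / 991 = 6.23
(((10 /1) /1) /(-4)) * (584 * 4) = -5840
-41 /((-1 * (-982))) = -41 /982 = -0.04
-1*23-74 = -97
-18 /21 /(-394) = 3 /1379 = 0.00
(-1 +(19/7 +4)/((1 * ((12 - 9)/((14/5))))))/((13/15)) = 79/13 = 6.08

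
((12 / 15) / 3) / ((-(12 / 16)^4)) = -1024 / 1215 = -0.84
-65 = -65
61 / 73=0.84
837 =837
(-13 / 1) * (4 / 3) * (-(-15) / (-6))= 130 / 3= 43.33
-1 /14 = -0.07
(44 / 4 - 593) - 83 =-665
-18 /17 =-1.06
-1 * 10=-10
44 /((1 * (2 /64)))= 1408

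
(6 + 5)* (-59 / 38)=-649 / 38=-17.08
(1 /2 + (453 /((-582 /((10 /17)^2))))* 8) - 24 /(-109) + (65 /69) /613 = -370379078033 /258485172618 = -1.43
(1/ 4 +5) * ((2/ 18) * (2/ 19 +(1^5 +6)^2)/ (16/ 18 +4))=19593/ 3344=5.86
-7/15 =-0.47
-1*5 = -5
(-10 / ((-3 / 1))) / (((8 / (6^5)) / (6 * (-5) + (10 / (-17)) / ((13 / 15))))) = -21967200 / 221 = -99399.10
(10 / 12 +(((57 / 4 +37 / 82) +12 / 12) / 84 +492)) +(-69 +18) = 2029757 / 4592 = 442.02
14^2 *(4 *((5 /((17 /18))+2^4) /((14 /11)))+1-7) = 11941.18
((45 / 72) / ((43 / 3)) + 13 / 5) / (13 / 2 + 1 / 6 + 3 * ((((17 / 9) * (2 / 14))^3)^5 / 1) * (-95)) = 1481535087042266158018238498943 / 3736148421236451642648595895000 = 0.40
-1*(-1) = 1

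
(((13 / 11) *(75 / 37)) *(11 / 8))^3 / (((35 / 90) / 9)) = 75075609375 / 90770176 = 827.10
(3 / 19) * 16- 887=-16805 / 19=-884.47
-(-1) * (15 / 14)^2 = 225 / 196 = 1.15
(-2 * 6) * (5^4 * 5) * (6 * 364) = -81900000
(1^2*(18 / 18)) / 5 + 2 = 11 / 5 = 2.20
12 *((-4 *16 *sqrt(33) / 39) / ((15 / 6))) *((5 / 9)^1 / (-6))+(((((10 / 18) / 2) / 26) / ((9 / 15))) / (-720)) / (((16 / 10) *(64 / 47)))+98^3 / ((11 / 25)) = 256 *sqrt(33) / 351+2435666352524675 / 1138655232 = 2139076.92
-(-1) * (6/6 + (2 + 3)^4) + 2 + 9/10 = 628.90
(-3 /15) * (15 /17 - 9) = 138 /85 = 1.62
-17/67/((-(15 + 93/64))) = 1088/70551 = 0.02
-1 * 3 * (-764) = 2292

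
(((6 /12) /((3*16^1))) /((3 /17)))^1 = 17 /288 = 0.06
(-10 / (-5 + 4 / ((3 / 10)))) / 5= -6 / 25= -0.24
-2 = -2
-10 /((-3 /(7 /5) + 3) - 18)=0.58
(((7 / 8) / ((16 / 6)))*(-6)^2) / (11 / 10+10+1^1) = 945 / 968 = 0.98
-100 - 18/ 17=-1718/ 17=-101.06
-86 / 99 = -0.87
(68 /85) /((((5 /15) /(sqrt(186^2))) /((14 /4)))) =7812 /5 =1562.40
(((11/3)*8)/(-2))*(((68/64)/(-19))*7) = 1309/228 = 5.74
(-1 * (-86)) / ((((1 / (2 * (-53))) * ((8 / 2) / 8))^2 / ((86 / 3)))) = 332405824 / 3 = 110801941.33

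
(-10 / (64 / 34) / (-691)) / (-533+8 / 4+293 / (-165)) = -14025 / 971910848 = -0.00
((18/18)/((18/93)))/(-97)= -31/582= -0.05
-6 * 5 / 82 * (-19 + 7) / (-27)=-20 / 123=-0.16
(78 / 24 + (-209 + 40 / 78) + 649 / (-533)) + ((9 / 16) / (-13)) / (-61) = -322197233 / 1560624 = -206.45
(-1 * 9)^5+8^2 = -58985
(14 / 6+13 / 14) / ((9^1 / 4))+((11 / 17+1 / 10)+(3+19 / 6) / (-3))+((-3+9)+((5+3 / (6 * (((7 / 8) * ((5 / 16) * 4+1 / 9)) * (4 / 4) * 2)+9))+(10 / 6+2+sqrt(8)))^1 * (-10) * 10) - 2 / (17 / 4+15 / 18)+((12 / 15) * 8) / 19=-9091176193397 / 10408208265 - 200 * sqrt(2)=-1156.30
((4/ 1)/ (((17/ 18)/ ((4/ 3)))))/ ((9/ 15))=160/ 17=9.41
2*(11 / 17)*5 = 110 / 17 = 6.47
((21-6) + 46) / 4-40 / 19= 999 / 76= 13.14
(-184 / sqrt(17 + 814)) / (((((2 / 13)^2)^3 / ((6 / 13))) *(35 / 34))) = -145175563 *sqrt(831) / 19390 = -215832.19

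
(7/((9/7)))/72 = 49/648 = 0.08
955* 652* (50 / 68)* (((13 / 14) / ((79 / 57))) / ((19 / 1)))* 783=118838552625 / 9401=12641054.42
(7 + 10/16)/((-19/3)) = -183/152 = -1.20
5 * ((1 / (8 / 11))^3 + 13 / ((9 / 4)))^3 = 287629333411135 / 97844723712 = 2939.65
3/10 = 0.30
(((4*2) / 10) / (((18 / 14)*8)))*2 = 7 / 45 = 0.16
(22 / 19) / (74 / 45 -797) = -990 / 680029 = -0.00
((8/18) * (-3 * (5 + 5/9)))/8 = -25/27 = -0.93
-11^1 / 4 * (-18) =99 / 2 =49.50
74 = 74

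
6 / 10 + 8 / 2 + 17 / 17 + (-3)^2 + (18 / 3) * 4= 38.60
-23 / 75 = -0.31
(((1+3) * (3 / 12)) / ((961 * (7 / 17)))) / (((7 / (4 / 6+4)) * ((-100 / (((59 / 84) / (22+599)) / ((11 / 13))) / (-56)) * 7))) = 0.00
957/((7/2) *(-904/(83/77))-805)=-26477/103481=-0.26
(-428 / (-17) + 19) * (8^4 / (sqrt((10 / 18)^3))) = 83054592 * sqrt(5) / 425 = 436978.15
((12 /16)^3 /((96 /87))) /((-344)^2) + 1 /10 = 121179979 /1211760640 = 0.10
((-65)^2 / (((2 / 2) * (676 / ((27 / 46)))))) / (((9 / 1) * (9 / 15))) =0.68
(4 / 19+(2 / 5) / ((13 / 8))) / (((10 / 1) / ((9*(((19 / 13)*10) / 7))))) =5076 / 5915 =0.86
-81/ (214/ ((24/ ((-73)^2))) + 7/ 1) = -972/ 570287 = -0.00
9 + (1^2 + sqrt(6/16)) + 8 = sqrt(6)/4 + 18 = 18.61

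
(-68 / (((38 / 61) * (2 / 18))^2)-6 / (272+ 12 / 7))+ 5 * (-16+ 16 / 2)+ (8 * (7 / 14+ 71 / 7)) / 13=-447737539169 / 31471258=-14226.87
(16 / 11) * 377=6032 / 11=548.36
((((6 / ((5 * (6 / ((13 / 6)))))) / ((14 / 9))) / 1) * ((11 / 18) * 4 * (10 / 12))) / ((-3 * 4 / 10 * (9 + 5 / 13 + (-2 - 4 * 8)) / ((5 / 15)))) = 1859 / 290304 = 0.01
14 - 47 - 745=-778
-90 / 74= -45 / 37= -1.22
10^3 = 1000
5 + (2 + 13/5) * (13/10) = 549/50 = 10.98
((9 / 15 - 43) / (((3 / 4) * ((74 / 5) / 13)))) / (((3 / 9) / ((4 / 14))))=-11024 / 259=-42.56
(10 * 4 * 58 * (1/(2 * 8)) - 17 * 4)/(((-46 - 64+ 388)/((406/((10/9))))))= 140679/1390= 101.21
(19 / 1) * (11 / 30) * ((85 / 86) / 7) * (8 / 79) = 7106 / 71337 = 0.10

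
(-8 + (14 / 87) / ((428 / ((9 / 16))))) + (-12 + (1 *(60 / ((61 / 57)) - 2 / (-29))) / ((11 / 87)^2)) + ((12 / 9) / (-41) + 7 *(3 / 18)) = 104948083470097 / 30049054816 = 3492.56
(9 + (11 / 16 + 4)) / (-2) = -219 / 32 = -6.84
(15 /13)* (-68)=-1020 /13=-78.46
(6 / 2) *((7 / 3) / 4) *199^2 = 277207 / 4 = 69301.75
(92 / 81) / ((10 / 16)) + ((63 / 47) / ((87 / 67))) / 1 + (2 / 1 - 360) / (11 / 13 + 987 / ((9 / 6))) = 726912859 / 315200565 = 2.31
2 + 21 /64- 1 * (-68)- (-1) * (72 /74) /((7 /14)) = 171145 /2368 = 72.27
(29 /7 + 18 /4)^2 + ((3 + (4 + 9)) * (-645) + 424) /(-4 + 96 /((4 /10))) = 32.77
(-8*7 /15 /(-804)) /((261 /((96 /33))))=448 /8656065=0.00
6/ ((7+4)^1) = 6/ 11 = 0.55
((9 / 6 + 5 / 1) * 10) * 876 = 56940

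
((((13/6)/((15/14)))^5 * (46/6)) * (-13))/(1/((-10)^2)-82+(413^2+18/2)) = -324496715452/16414596023625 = -0.02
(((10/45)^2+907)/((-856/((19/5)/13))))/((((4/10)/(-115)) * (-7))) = -160534135/12619152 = -12.72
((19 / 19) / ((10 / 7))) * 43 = 301 / 10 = 30.10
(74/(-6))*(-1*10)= 370/3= 123.33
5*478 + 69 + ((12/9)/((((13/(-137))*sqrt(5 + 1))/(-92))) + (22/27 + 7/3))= 25208*sqrt(6)/117 + 66478/27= 2989.90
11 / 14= 0.79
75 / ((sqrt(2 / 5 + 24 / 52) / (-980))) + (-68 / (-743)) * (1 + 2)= 204 / 743 - 2625 * sqrt(910)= -79186.02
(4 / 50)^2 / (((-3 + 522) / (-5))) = -4 / 64875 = -0.00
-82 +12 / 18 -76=-472 / 3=-157.33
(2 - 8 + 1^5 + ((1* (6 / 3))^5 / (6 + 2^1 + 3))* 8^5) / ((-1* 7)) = -13617.16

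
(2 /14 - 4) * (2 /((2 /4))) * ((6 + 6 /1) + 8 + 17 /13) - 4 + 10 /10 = -30189 /91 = -331.75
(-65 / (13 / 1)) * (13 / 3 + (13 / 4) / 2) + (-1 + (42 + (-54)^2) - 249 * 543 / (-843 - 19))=31901527 / 10344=3084.06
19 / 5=3.80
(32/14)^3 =4096/343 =11.94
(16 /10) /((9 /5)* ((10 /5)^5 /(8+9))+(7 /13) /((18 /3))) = 10608 /23059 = 0.46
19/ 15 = 1.27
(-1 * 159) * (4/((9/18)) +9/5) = -1558.20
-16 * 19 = -304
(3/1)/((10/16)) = 24/5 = 4.80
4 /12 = 0.33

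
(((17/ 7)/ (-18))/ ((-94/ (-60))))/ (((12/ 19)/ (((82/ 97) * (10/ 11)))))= -331075/ 3159387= -0.10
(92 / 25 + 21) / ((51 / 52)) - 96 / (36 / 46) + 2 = -121766 / 1275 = -95.50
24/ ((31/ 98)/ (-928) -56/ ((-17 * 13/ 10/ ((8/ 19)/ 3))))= 27494917632/ 407038613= 67.55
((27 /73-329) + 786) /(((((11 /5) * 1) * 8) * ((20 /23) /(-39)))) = -7487259 /6424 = -1165.51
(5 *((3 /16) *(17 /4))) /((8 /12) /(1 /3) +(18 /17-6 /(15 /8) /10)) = 36125 /24832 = 1.45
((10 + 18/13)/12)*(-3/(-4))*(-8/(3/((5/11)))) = -370/429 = -0.86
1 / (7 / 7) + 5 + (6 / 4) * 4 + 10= 22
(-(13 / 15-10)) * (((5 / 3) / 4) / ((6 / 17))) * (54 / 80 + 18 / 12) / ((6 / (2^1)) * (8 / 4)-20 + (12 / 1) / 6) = -67541 / 34560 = -1.95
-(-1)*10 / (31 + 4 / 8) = 20 / 63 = 0.32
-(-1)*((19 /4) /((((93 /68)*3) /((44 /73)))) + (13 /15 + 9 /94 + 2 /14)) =120818681 /67007430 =1.80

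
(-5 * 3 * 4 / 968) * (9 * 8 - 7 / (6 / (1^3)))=-2125 / 484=-4.39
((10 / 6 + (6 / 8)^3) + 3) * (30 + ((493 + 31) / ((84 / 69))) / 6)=517.70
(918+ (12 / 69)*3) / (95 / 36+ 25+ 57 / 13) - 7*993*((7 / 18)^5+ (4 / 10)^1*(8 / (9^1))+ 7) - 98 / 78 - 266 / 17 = -1754024775110081737 / 34272678903840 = -51178.51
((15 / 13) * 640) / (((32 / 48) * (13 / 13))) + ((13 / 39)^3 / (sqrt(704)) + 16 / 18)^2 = 1108.48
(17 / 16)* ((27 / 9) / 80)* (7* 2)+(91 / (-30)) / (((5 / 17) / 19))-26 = -221.40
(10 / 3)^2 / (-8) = -25 / 18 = -1.39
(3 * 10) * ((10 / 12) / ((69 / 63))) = 525 / 23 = 22.83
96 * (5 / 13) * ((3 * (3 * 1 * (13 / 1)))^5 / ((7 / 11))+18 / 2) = 1272101717749.45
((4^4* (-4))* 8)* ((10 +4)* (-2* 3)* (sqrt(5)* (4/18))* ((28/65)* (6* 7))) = 179830784* sqrt(5)/65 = 6186367.04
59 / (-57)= -59 / 57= -1.04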